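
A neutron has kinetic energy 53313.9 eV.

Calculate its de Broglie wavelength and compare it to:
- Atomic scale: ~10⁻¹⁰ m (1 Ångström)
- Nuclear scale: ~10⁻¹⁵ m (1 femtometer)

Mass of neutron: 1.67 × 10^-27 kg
λ = 1.24 × 10^-13 m, which is between nuclear and atomic scales.

Using λ = h/√(2mKE):

KE = 53313.9 eV = 8.542 × 10^-15 J

λ = h/√(2mKE)
λ = (6.626 × 10^-34 J·s) / √(2 × 1.67 × 10^-27 kg × 8.542 × 10^-15 J)
λ = 1.24 × 10^-13 m

Comparison:
- Atomic scale (10⁻¹⁰ m): λ is 0.0012× this size
- Nuclear scale (10⁻¹⁵ m): λ is 1.2e+02× this size

The wavelength is between nuclear and atomic scales.

This wavelength is appropriate for probing atomic structure but too large for nuclear physics experiments.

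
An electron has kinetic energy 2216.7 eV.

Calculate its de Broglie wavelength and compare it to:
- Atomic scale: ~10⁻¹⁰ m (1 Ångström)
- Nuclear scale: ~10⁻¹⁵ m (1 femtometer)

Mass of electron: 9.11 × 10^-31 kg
λ = 2.60 × 10^-11 m, which is between nuclear and atomic scales.

Using λ = h/√(2mKE):

KE = 2216.7 eV = 3.552 × 10^-16 J

λ = h/√(2mKE)
λ = (6.626 × 10^-34 J·s) / √(2 × 9.11 × 10^-31 kg × 3.552 × 10^-16 J)
λ = 2.60 × 10^-11 m

Comparison:
- Atomic scale (10⁻¹⁰ m): λ is 0.26× this size
- Nuclear scale (10⁻¹⁵ m): λ is 2.6e+04× this size

The wavelength is between nuclear and atomic scales.

This wavelength is appropriate for probing atomic structure but too large for nuclear physics experiments.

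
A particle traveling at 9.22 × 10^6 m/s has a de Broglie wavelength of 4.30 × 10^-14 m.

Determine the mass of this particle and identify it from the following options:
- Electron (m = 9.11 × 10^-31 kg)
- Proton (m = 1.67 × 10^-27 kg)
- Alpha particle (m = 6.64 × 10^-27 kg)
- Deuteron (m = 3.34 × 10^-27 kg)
The particle is a proton.

From λ = h/(mv), solve for mass:

m = h/(λv)
m = (6.626 × 10^-34 J·s) / (4.30 × 10^-14 m × 9.22 × 10^6 m/s)
m = 1.67 × 10^-27 kg

Comparing with the listed masses, this is closest to a proton.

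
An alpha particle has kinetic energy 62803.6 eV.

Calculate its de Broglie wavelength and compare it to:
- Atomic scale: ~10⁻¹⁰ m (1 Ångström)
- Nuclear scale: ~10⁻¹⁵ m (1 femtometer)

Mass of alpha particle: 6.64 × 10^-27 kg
λ = 5.73 × 10^-14 m, which is between nuclear and atomic scales.

Using λ = h/√(2mKE):

KE = 62803.6 eV = 1.006 × 10^-14 J

λ = h/√(2mKE)
λ = (6.626 × 10^-34 J·s) / √(2 × 6.64 × 10^-27 kg × 1.006 × 10^-14 J)
λ = 5.73 × 10^-14 m

Comparison:
- Atomic scale (10⁻¹⁰ m): λ is 0.00057× this size
- Nuclear scale (10⁻¹⁵ m): λ is 57× this size

The wavelength is between nuclear and atomic scales.

This wavelength is appropriate for probing atomic structure but too large for nuclear physics experiments.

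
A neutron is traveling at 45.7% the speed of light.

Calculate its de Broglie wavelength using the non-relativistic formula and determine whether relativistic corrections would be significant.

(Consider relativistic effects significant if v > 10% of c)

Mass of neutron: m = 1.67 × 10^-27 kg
Yes, relativistic corrections are needed.

Using the non-relativistic de Broglie formula λ = h/(mv):

v = 45.7% × c = 1.370 × 10^8 m/s

λ = h/(mv)
λ = (6.626 × 10^-34 J·s) / (1.67 × 10^-27 kg × 1.370 × 10^8 m/s)
λ = 2.90 × 10^-15 m

Since v = 45.7% of c > 10% of c, relativistic corrections ARE significant and the actual wavelength would differ from this non-relativistic estimate.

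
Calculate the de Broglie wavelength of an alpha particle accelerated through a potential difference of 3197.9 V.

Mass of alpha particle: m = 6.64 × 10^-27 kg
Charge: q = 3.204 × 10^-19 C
1.80 × 10^-13 m

When a particle is accelerated through voltage V, it gains kinetic energy KE = qV.

The de Broglie wavelength is then λ = h/√(2mqV):

λ = h/√(2mqV)
λ = (6.626 × 10^-34 J·s) / √(2 × 6.64 × 10^-27 kg × 3.204 × 10^-19 C × 3197.9 V)
λ = 1.80 × 10^-13 m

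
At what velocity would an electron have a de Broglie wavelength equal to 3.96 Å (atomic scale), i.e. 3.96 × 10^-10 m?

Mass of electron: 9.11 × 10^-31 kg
1.84 × 10^6 m/s

From λ = h/(mv), solve for v:

v = h/(mλ)
v = (6.626 × 10^-34 J·s) / (9.11 × 10^-31 kg × 3.96 × 10^-10 m)
v = 1.84 × 10^6 m/s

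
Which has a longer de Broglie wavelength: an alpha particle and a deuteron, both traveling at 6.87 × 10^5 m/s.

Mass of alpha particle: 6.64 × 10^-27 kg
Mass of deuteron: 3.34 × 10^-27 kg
The deuteron has the longer wavelength.

Using λ = h/(mv), since both particles have the same velocity, the wavelength depends only on mass.

For alpha particle: λ₁ = h/(m₁v) = 1.45 × 10^-13 m
For deuteron: λ₂ = h/(m₂v) = 2.89 × 10^-13 m

Since λ ∝ 1/m at constant velocity, the lighter particle has the longer wavelength.

The deuteron has the longer de Broglie wavelength.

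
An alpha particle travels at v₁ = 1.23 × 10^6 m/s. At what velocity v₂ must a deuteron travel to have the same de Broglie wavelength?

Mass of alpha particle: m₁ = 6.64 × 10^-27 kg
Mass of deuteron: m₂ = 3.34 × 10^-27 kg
v₂ = 2.45 × 10^6 m/s

For equal de Broglie wavelengths: λ₁ = λ₂

h/(m₁v₁) = h/(m₂v₂)
m₁v₁ = m₂v₂
v₂ = v₁ · (m₁/m₂)

v₂ = 1.23 × 10^6 m/s × (6.64 × 10^-27 kg / 3.34 × 10^-27 kg)
v₂ = 2.45 × 10^6 m/s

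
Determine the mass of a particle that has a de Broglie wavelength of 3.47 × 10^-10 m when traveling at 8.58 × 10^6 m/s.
2.23 × 10^-31 kg

From the de Broglie relation λ = h/(mv), we solve for m:

m = h/(λv)
m = (6.626 × 10^-34 J·s) / (3.47 × 10^-10 m × 8.58 × 10^6 m/s)
m = 2.23 × 10^-31 kg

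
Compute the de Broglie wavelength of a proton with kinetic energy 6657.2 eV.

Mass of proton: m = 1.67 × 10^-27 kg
3.51 × 10^-13 m

Using λ = h/√(2mKE):

First convert KE to Joules: KE = 6657.2 eV = 1.067 × 10^-15 J

λ = h/√(2mKE)
λ = (6.626 × 10^-34 J·s) / √(2 × 1.67 × 10^-27 kg × 1.067 × 10^-15 J)
λ = 3.51 × 10^-13 m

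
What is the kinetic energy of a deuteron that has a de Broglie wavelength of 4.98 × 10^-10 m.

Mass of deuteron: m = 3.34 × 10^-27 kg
2.65 × 10^-22 J (or 1.65 × 10^-3 eV)

From λ = h/√(2mKE), we solve for KE:

λ² = h²/(2mKE)
KE = h²/(2mλ²)
KE = (6.626 × 10^-34 J·s)² / (2 × 3.34 × 10^-27 kg × (4.98 × 10^-10 m)²)
KE = 2.65 × 10^-22 J
KE = 1.65 × 10^-3 eV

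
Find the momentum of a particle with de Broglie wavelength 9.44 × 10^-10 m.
7.02 × 10^-25 kg·m/s

From the de Broglie relation λ = h/p, we solve for p:

p = h/λ
p = (6.626 × 10^-34 J·s) / (9.44 × 10^-10 m)
p = 7.02 × 10^-25 kg·m/s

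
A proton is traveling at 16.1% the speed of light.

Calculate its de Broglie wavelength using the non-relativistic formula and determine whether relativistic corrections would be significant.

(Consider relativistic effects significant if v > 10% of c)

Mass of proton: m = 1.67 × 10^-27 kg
Yes, relativistic corrections are needed.

Using the non-relativistic de Broglie formula λ = h/(mv):

v = 16.1% × c = 4.827 × 10^7 m/s

λ = h/(mv)
λ = (6.626 × 10^-34 J·s) / (1.67 × 10^-27 kg × 4.827 × 10^7 m/s)
λ = 8.22 × 10^-15 m

Since v = 16.1% of c > 10% of c, relativistic corrections ARE significant and the actual wavelength would differ from this non-relativistic estimate.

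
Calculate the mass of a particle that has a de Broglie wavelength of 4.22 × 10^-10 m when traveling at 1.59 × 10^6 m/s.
9.88 × 10^-31 kg

From the de Broglie relation λ = h/(mv), we solve for m:

m = h/(λv)
m = (6.626 × 10^-34 J·s) / (4.22 × 10^-10 m × 1.59 × 10^6 m/s)
m = 9.88 × 10^-31 kg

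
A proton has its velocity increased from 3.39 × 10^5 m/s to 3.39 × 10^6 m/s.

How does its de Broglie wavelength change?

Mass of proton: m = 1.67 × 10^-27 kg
The wavelength decreases by a factor of 10.

Using λ = h/(mv):

Initial wavelength: λ₁ = h/(mv₁) = 1.17 × 10^-12 m
Final wavelength: λ₂ = h/(mv₂) = 1.17 × 10^-13 m

Since λ ∝ 1/v, when velocity increases by a factor of 10, the wavelength decreases by a factor of 10.

λ₂/λ₁ = v₁/v₂ = 1/10

The wavelength decreases by a factor of 10.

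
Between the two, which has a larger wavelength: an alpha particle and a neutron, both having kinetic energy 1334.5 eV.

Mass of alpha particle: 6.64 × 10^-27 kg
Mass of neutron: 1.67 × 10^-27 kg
The neutron has the longer wavelength.

Using λ = h/√(2mKE):

For alpha particle: λ₁ = h/√(2m₁KE) = 3.93 × 10^-13 m
For neutron: λ₂ = h/√(2m₂KE) = 7.84 × 10^-13 m

Since λ ∝ 1/√m at constant kinetic energy, the lighter particle has the longer wavelength.

The neutron has the longer de Broglie wavelength.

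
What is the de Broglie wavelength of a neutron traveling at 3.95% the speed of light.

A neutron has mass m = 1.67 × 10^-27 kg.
3.35 × 10^-14 m

Using the de Broglie relation λ = h/(mv):

v = 3.95% × c = 1.184 × 10^7 m/s

λ = h/(mv)
λ = (6.626 × 10^-34 J·s) / (1.67 × 10^-27 kg × 1.184 × 10^7 m/s)
λ = 3.35 × 10^-14 m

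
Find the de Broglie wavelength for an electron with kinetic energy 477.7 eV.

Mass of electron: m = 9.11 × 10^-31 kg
5.61 × 10^-11 m

Using λ = h/√(2mKE):

First convert KE to Joules: KE = 477.7 eV = 7.654 × 10^-17 J

λ = h/√(2mKE)
λ = (6.626 × 10^-34 J·s) / √(2 × 9.11 × 10^-31 kg × 7.654 × 10^-17 J)
λ = 5.61 × 10^-11 m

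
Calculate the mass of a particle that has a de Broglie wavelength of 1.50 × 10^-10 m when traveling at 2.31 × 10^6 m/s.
1.91 × 10^-30 kg

From the de Broglie relation λ = h/(mv), we solve for m:

m = h/(λv)
m = (6.626 × 10^-34 J·s) / (1.50 × 10^-10 m × 2.31 × 10^6 m/s)
m = 1.91 × 10^-30 kg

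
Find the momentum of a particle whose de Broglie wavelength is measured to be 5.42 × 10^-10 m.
1.22 × 10^-24 kg·m/s

From the de Broglie relation λ = h/p, we solve for p:

p = h/λ
p = (6.626 × 10^-34 J·s) / (5.42 × 10^-10 m)
p = 1.22 × 10^-24 kg·m/s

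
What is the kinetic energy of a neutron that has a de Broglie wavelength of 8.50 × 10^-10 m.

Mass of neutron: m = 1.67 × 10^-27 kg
1.82 × 10^-22 J (or 1.14 × 10^-3 eV)

From λ = h/√(2mKE), we solve for KE:

λ² = h²/(2mKE)
KE = h²/(2mλ²)
KE = (6.626 × 10^-34 J·s)² / (2 × 1.67 × 10^-27 kg × (8.50 × 10^-10 m)²)
KE = 1.82 × 10^-22 J
KE = 1.14 × 10^-3 eV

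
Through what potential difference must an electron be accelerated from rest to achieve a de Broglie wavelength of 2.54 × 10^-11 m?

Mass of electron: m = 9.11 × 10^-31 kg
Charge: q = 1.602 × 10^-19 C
2.33 × 10^3 V

From λ = h/√(2mqV), we solve for V:

λ² = h²/(2mqV)
V = h²/(2mqλ²)
V = (6.626 × 10^-34 J·s)² / (2 × 9.11 × 10^-31 kg × 1.602 × 10^-19 C × (2.54 × 10^-11 m)²)
V = 2.33 × 10^3 V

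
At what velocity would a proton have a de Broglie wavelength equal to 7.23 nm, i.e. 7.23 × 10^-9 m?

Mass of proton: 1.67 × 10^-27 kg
5.49 × 10^1 m/s

From λ = h/(mv), solve for v:

v = h/(mλ)
v = (6.626 × 10^-34 J·s) / (1.67 × 10^-27 kg × 7.23 × 10^-9 m)
v = 5.49 × 10^1 m/s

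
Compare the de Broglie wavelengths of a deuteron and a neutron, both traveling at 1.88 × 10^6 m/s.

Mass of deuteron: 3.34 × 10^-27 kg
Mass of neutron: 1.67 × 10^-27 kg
The neutron has the longer wavelength.

Using λ = h/(mv), since both particles have the same velocity, the wavelength depends only on mass.

For deuteron: λ₁ = h/(m₁v) = 1.06 × 10^-13 m
For neutron: λ₂ = h/(m₂v) = 2.11 × 10^-13 m

Since λ ∝ 1/m at constant velocity, the lighter particle has the longer wavelength.

The neutron has the longer de Broglie wavelength.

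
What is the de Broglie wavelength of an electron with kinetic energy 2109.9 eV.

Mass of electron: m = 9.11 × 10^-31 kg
2.67 × 10^-11 m

Using λ = h/√(2mKE):

First convert KE to Joules: KE = 2109.9 eV = 3.380 × 10^-16 J

λ = h/√(2mKE)
λ = (6.626 × 10^-34 J·s) / √(2 × 9.11 × 10^-31 kg × 3.380 × 10^-16 J)
λ = 2.67 × 10^-11 m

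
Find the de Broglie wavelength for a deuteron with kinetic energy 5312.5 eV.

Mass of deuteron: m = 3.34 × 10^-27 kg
2.78 × 10^-13 m

Using λ = h/√(2mKE):

First convert KE to Joules: KE = 5312.5 eV = 8.512 × 10^-16 J

λ = h/√(2mKE)
λ = (6.626 × 10^-34 J·s) / √(2 × 3.34 × 10^-27 kg × 8.512 × 10^-16 J)
λ = 2.78 × 10^-13 m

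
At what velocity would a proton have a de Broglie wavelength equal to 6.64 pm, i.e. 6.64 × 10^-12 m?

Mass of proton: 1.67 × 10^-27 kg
5.98 × 10^4 m/s

From λ = h/(mv), solve for v:

v = h/(mλ)
v = (6.626 × 10^-34 J·s) / (1.67 × 10^-27 kg × 6.64 × 10^-12 m)
v = 5.98 × 10^4 m/s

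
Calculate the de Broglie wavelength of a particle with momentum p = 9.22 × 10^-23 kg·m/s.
7.19 × 10^-12 m

Using the de Broglie relation λ = h/p:

λ = h/p
λ = (6.626 × 10^-34 J·s) / (9.22 × 10^-23 kg·m/s)
λ = 7.19 × 10^-12 m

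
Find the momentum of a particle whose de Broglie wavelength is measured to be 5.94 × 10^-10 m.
1.12 × 10^-24 kg·m/s

From the de Broglie relation λ = h/p, we solve for p:

p = h/λ
p = (6.626 × 10^-34 J·s) / (5.94 × 10^-10 m)
p = 1.12 × 10^-24 kg·m/s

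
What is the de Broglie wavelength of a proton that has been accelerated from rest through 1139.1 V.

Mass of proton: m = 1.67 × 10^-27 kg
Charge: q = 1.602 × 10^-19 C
8.49 × 10^-13 m

When a particle is accelerated through voltage V, it gains kinetic energy KE = qV.

The de Broglie wavelength is then λ = h/√(2mqV):

λ = h/√(2mqV)
λ = (6.626 × 10^-34 J·s) / √(2 × 1.67 × 10^-27 kg × 1.602 × 10^-19 C × 1139.1 V)
λ = 8.49 × 10^-13 m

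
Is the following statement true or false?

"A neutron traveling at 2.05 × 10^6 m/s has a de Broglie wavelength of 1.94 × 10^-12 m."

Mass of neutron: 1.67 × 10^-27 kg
False

The claim is incorrect.

Using λ = h/(mv):
λ = (6.626 × 10^-34 J·s) / (1.67 × 10^-27 kg × 2.05 × 10^6 m/s)
λ = 1.94 × 10^-13 m

The actual wavelength differs from the claimed 1.94 × 10^-12 m.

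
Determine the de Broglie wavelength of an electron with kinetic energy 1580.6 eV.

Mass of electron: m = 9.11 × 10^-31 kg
3.08 × 10^-11 m

Using λ = h/√(2mKE):

First convert KE to Joules: KE = 1580.6 eV = 2.532 × 10^-16 J

λ = h/√(2mKE)
λ = (6.626 × 10^-34 J·s) / √(2 × 9.11 × 10^-31 kg × 2.532 × 10^-16 J)
λ = 3.08 × 10^-11 m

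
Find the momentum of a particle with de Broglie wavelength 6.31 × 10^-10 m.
1.05 × 10^-24 kg·m/s

From the de Broglie relation λ = h/p, we solve for p:

p = h/λ
p = (6.626 × 10^-34 J·s) / (6.31 × 10^-10 m)
p = 1.05 × 10^-24 kg·m/s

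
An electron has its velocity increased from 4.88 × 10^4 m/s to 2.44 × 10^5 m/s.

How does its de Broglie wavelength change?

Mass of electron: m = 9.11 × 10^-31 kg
The wavelength decreases by a factor of 5.

Using λ = h/(mv):

Initial wavelength: λ₁ = h/(mv₁) = 1.49 × 10^-8 m
Final wavelength: λ₂ = h/(mv₂) = 2.98 × 10^-9 m

Since λ ∝ 1/v, when velocity increases by a factor of 5, the wavelength decreases by a factor of 5.

λ₂/λ₁ = v₁/v₂ = 1/5

The wavelength decreases by a factor of 5.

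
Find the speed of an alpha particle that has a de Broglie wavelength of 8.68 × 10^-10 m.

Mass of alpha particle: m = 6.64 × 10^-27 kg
1.15 × 10^2 m/s

From the de Broglie relation λ = h/(mv), we solve for v:

v = h/(mλ)
v = (6.626 × 10^-34 J·s) / (6.64 × 10^-27 kg × 8.68 × 10^-10 m)
v = 1.15 × 10^2 m/s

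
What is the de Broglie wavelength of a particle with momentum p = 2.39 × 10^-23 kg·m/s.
2.77 × 10^-11 m

Using the de Broglie relation λ = h/p:

λ = h/p
λ = (6.626 × 10^-34 J·s) / (2.39 × 10^-23 kg·m/s)
λ = 2.77 × 10^-11 m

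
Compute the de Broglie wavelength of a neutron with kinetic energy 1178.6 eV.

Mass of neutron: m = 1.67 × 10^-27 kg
8.34 × 10^-13 m

Using λ = h/√(2mKE):

First convert KE to Joules: KE = 1178.6 eV = 1.888 × 10^-16 J

λ = h/√(2mKE)
λ = (6.626 × 10^-34 J·s) / √(2 × 1.67 × 10^-27 kg × 1.888 × 10^-16 J)
λ = 8.34 × 10^-13 m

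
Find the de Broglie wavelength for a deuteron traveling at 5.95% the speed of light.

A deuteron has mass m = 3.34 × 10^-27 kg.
1.11 × 10^-14 m

Using the de Broglie relation λ = h/(mv):

v = 5.95% × c = 1.784 × 10^7 m/s

λ = h/(mv)
λ = (6.626 × 10^-34 J·s) / (3.34 × 10^-27 kg × 1.784 × 10^7 m/s)
λ = 1.11 × 10^-14 m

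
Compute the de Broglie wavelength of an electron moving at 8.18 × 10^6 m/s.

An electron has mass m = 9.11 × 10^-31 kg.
8.89 × 10^-11 m

Using the de Broglie relation λ = h/(mv):

λ = h/(mv)
λ = (6.626 × 10^-34 J·s) / (9.11 × 10^-31 kg × 8.18 × 10^6 m/s)
λ = 8.89 × 10^-11 m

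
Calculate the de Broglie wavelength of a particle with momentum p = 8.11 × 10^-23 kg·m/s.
8.17 × 10^-12 m

Using the de Broglie relation λ = h/p:

λ = h/p
λ = (6.626 × 10^-34 J·s) / (8.11 × 10^-23 kg·m/s)
λ = 8.17 × 10^-12 m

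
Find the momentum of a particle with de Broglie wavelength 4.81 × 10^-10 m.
1.38 × 10^-24 kg·m/s

From the de Broglie relation λ = h/p, we solve for p:

p = h/λ
p = (6.626 × 10^-34 J·s) / (4.81 × 10^-10 m)
p = 1.38 × 10^-24 kg·m/s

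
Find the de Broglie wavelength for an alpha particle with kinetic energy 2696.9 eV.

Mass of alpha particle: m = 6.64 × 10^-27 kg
2.77 × 10^-13 m

Using λ = h/√(2mKE):

First convert KE to Joules: KE = 2696.9 eV = 4.321 × 10^-16 J

λ = h/√(2mKE)
λ = (6.626 × 10^-34 J·s) / √(2 × 6.64 × 10^-27 kg × 4.321 × 10^-16 J)
λ = 2.77 × 10^-13 m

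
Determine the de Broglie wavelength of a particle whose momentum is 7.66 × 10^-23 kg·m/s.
8.65 × 10^-12 m

Using the de Broglie relation λ = h/p:

λ = h/p
λ = (6.626 × 10^-34 J·s) / (7.66 × 10^-23 kg·m/s)
λ = 8.65 × 10^-12 m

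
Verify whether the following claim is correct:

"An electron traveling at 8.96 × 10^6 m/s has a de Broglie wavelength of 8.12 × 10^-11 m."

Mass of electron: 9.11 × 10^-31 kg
True

The claim is correct.

Using λ = h/(mv):
λ = (6.626 × 10^-34 J·s) / (9.11 × 10^-31 kg × 8.96 × 10^6 m/s)
λ = 8.12 × 10^-11 m

This matches the claimed value.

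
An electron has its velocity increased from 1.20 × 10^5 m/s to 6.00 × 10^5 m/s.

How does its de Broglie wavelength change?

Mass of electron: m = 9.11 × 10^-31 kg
The wavelength decreases by a factor of 5.

Using λ = h/(mv):

Initial wavelength: λ₁ = h/(mv₁) = 6.06 × 10^-9 m
Final wavelength: λ₂ = h/(mv₂) = 1.21 × 10^-9 m

Since λ ∝ 1/v, when velocity increases by a factor of 5, the wavelength decreases by a factor of 5.

λ₂/λ₁ = v₁/v₂ = 1/5

The wavelength decreases by a factor of 5.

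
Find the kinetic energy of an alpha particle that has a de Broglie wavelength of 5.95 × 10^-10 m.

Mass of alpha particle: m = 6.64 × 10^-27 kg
9.34 × 10^-23 J (or 5.83 × 10^-4 eV)

From λ = h/√(2mKE), we solve for KE:

λ² = h²/(2mKE)
KE = h²/(2mλ²)
KE = (6.626 × 10^-34 J·s)² / (2 × 6.64 × 10^-27 kg × (5.95 × 10^-10 m)²)
KE = 9.34 × 10^-23 J
KE = 5.83 × 10^-4 eV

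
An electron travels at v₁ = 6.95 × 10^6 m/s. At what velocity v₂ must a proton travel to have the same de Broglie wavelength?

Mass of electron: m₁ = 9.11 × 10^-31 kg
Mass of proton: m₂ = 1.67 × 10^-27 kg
v₂ = 3.79 × 10^3 m/s

For equal de Broglie wavelengths: λ₁ = λ₂

h/(m₁v₁) = h/(m₂v₂)
m₁v₁ = m₂v₂
v₂ = v₁ · (m₁/m₂)

v₂ = 6.95 × 10^6 m/s × (9.11 × 10^-31 kg / 1.67 × 10^-27 kg)
v₂ = 3.79 × 10^3 m/s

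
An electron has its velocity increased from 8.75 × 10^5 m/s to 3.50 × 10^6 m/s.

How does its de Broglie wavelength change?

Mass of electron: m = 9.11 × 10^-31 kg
The wavelength decreases by a factor of 4.

Using λ = h/(mv):

Initial wavelength: λ₁ = h/(mv₁) = 8.31 × 10^-10 m
Final wavelength: λ₂ = h/(mv₂) = 2.08 × 10^-10 m

Since λ ∝ 1/v, when velocity increases by a factor of 4, the wavelength decreases by a factor of 4.

λ₂/λ₁ = v₁/v₂ = 1/4

The wavelength decreases by a factor of 4.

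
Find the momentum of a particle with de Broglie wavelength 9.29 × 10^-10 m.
7.13 × 10^-25 kg·m/s

From the de Broglie relation λ = h/p, we solve for p:

p = h/λ
p = (6.626 × 10^-34 J·s) / (9.29 × 10^-10 m)
p = 7.13 × 10^-25 kg·m/s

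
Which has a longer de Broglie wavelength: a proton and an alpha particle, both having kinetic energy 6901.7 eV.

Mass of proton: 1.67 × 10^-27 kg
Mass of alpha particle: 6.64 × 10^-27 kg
The proton has the longer wavelength.

Using λ = h/√(2mKE):

For proton: λ₁ = h/√(2m₁KE) = 3.45 × 10^-13 m
For alpha particle: λ₂ = h/√(2m₂KE) = 1.73 × 10^-13 m

Since λ ∝ 1/√m at constant kinetic energy, the lighter particle has the longer wavelength.

The proton has the longer de Broglie wavelength.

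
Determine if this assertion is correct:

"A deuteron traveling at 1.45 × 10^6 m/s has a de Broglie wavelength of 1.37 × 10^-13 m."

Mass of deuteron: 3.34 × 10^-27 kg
True

The claim is correct.

Using λ = h/(mv):
λ = (6.626 × 10^-34 J·s) / (3.34 × 10^-27 kg × 1.45 × 10^6 m/s)
λ = 1.37 × 10^-13 m

This matches the claimed value.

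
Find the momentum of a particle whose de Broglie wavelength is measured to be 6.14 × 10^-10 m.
1.08 × 10^-24 kg·m/s

From the de Broglie relation λ = h/p, we solve for p:

p = h/λ
p = (6.626 × 10^-34 J·s) / (6.14 × 10^-10 m)
p = 1.08 × 10^-24 kg·m/s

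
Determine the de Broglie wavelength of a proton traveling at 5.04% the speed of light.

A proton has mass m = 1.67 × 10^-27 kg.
2.63 × 10^-14 m

Using the de Broglie relation λ = h/(mv):

v = 5.04% × c = 1.511 × 10^7 m/s

λ = h/(mv)
λ = (6.626 × 10^-34 J·s) / (1.67 × 10^-27 kg × 1.511 × 10^7 m/s)
λ = 2.63 × 10^-14 m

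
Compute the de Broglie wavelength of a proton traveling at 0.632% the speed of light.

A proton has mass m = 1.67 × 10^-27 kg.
2.09 × 10^-13 m

Using the de Broglie relation λ = h/(mv):

v = 0.632% × c = 1.895 × 10^6 m/s

λ = h/(mv)
λ = (6.626 × 10^-34 J·s) / (1.67 × 10^-27 kg × 1.895 × 10^6 m/s)
λ = 2.09 × 10^-13 m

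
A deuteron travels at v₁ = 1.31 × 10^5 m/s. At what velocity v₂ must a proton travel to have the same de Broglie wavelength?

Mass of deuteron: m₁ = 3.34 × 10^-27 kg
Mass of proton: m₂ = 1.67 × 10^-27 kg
v₂ = 2.62 × 10^5 m/s

For equal de Broglie wavelengths: λ₁ = λ₂

h/(m₁v₁) = h/(m₂v₂)
m₁v₁ = m₂v₂
v₂ = v₁ · (m₁/m₂)

v₂ = 1.31 × 10^5 m/s × (3.34 × 10^-27 kg / 1.67 × 10^-27 kg)
v₂ = 2.62 × 10^5 m/s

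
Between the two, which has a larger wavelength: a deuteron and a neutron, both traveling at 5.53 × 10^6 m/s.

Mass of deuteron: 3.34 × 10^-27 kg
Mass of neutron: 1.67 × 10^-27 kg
The neutron has the longer wavelength.

Using λ = h/(mv), since both particles have the same velocity, the wavelength depends only on mass.

For deuteron: λ₁ = h/(m₁v) = 3.59 × 10^-14 m
For neutron: λ₂ = h/(m₂v) = 7.17 × 10^-14 m

Since λ ∝ 1/m at constant velocity, the lighter particle has the longer wavelength.

The neutron has the longer de Broglie wavelength.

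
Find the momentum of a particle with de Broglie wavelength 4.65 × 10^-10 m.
1.42 × 10^-24 kg·m/s

From the de Broglie relation λ = h/p, we solve for p:

p = h/λ
p = (6.626 × 10^-34 J·s) / (4.65 × 10^-10 m)
p = 1.42 × 10^-24 kg·m/s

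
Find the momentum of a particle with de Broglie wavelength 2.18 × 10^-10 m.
3.04 × 10^-24 kg·m/s

From the de Broglie relation λ = h/p, we solve for p:

p = h/λ
p = (6.626 × 10^-34 J·s) / (2.18 × 10^-10 m)
p = 3.04 × 10^-24 kg·m/s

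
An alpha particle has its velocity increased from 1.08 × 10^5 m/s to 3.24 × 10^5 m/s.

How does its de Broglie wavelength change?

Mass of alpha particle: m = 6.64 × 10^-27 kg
The wavelength decreases by a factor of 3.

Using λ = h/(mv):

Initial wavelength: λ₁ = h/(mv₁) = 9.24 × 10^-13 m
Final wavelength: λ₂ = h/(mv₂) = 3.08 × 10^-13 m

Since λ ∝ 1/v, when velocity increases by a factor of 3, the wavelength decreases by a factor of 3.

λ₂/λ₁ = v₁/v₂ = 1/3

The wavelength decreases by a factor of 3.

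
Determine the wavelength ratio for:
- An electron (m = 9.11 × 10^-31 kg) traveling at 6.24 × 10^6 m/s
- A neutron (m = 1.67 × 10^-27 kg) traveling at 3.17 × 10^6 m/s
λ₁/λ₂ = 931

Using λ = h/(mv):

λ₁ = h/(m₁v₁) = 1.17 × 10^-10 m
λ₂ = h/(m₂v₂) = 1.25 × 10^-13 m

Ratio λ₁/λ₂ = (m₂v₂)/(m₁v₁)
         = (1.67 × 10^-27 kg × 3.17 × 10^6 m/s) / (9.11 × 10^-31 kg × 6.24 × 10^6 m/s)
         = 931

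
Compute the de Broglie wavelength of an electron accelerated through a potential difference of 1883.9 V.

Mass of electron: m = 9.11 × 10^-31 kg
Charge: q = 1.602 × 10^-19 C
2.83 × 10^-11 m

When a particle is accelerated through voltage V, it gains kinetic energy KE = qV.

The de Broglie wavelength is then λ = h/√(2mqV):

λ = h/√(2mqV)
λ = (6.626 × 10^-34 J·s) / √(2 × 9.11 × 10^-31 kg × 1.602 × 10^-19 C × 1883.9 V)
λ = 2.83 × 10^-11 m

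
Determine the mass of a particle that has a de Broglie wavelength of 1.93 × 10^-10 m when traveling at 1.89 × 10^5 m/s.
1.82 × 10^-29 kg

From the de Broglie relation λ = h/(mv), we solve for m:

m = h/(λv)
m = (6.626 × 10^-34 J·s) / (1.93 × 10^-10 m × 1.89 × 10^5 m/s)
m = 1.82 × 10^-29 kg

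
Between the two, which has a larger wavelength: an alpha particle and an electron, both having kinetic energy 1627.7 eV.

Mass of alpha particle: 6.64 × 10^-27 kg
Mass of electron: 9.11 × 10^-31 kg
The electron has the longer wavelength.

Using λ = h/√(2mKE):

For alpha particle: λ₁ = h/√(2m₁KE) = 3.56 × 10^-13 m
For electron: λ₂ = h/√(2m₂KE) = 3.04 × 10^-11 m

Since λ ∝ 1/√m at constant kinetic energy, the lighter particle has the longer wavelength.

The electron has the longer de Broglie wavelength.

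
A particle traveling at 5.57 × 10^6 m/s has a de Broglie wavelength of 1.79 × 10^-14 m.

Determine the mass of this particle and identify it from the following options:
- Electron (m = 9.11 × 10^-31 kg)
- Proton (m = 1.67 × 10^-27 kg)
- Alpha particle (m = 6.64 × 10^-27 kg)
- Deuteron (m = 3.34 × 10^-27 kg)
The particle is an alpha particle.

From λ = h/(mv), solve for mass:

m = h/(λv)
m = (6.626 × 10^-34 J·s) / (1.79 × 10^-14 m × 5.57 × 10^6 m/s)
m = 6.65 × 10^-27 kg

Comparing with the listed masses, this is closest to an alpha particle.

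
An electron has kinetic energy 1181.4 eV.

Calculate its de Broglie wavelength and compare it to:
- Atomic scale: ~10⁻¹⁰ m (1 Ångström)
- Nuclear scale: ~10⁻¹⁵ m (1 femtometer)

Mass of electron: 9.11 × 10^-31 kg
λ = 3.57 × 10^-11 m, which is between nuclear and atomic scales.

Using λ = h/√(2mKE):

KE = 1181.4 eV = 1.893 × 10^-16 J

λ = h/√(2mKE)
λ = (6.626 × 10^-34 J·s) / √(2 × 9.11 × 10^-31 kg × 1.893 × 10^-16 J)
λ = 3.57 × 10^-11 m

Comparison:
- Atomic scale (10⁻¹⁰ m): λ is 0.36× this size
- Nuclear scale (10⁻¹⁵ m): λ is 3.6e+04× this size

The wavelength is between nuclear and atomic scales.

This wavelength is appropriate for probing atomic structure but too large for nuclear physics experiments.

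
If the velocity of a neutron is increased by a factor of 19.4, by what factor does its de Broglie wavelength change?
The wavelength decreases by a factor of 19.4.

From λ = h/(mv), the wavelength is inversely proportional to velocity:

λ ∝ 1/v

If v → 19.4v, then λ → λ/19.4

When velocity is increased by a factor of 19.4, the wavelength decreases by a factor of 19.4.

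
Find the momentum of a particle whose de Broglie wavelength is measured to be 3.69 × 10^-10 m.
1.80 × 10^-24 kg·m/s

From the de Broglie relation λ = h/p, we solve for p:

p = h/λ
p = (6.626 × 10^-34 J·s) / (3.69 × 10^-10 m)
p = 1.80 × 10^-24 kg·m/s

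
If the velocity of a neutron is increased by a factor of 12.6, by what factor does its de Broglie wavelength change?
The wavelength decreases by a factor of 12.6.

From λ = h/(mv), the wavelength is inversely proportional to velocity:

λ ∝ 1/v

If v → 12.6v, then λ → λ/12.6

When velocity is increased by a factor of 12.6, the wavelength decreases by a factor of 12.6.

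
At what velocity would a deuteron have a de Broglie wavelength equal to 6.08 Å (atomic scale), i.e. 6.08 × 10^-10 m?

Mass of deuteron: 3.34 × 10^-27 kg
3.26 × 10^2 m/s

From λ = h/(mv), solve for v:

v = h/(mλ)
v = (6.626 × 10^-34 J·s) / (3.34 × 10^-27 kg × 6.08 × 10^-10 m)
v = 3.26 × 10^2 m/s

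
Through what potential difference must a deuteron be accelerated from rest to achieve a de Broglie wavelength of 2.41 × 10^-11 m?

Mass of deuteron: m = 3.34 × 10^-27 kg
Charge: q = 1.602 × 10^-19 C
7.06 × 10^-1 V

From λ = h/√(2mqV), we solve for V:

λ² = h²/(2mqV)
V = h²/(2mqλ²)
V = (6.626 × 10^-34 J·s)² / (2 × 3.34 × 10^-27 kg × 1.602 × 10^-19 C × (2.41 × 10^-11 m)²)
V = 7.06 × 10^-1 V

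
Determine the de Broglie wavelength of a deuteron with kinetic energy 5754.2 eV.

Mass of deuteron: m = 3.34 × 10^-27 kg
2.67 × 10^-13 m

Using λ = h/√(2mKE):

First convert KE to Joules: KE = 5754.2 eV = 9.219 × 10^-16 J

λ = h/√(2mKE)
λ = (6.626 × 10^-34 J·s) / √(2 × 3.34 × 10^-27 kg × 9.219 × 10^-16 J)
λ = 2.67 × 10^-13 m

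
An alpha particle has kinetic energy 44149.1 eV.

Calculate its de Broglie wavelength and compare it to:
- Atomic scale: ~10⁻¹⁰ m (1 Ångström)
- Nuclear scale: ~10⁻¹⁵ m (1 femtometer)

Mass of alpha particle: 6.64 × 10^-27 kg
λ = 6.84 × 10^-14 m, which is between nuclear and atomic scales.

Using λ = h/√(2mKE):

KE = 44149.1 eV = 7.073 × 10^-15 J

λ = h/√(2mKE)
λ = (6.626 × 10^-34 J·s) / √(2 × 6.64 × 10^-27 kg × 7.073 × 10^-15 J)
λ = 6.84 × 10^-14 m

Comparison:
- Atomic scale (10⁻¹⁰ m): λ is 0.00068× this size
- Nuclear scale (10⁻¹⁵ m): λ is 68× this size

The wavelength is between nuclear and atomic scales.

This wavelength is appropriate for probing atomic structure but too large for nuclear physics experiments.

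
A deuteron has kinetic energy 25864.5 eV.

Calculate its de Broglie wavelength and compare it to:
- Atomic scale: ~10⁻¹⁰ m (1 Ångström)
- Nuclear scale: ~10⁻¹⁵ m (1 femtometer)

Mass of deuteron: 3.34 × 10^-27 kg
λ = 1.26 × 10^-13 m, which is between nuclear and atomic scales.

Using λ = h/√(2mKE):

KE = 25864.5 eV = 4.144 × 10^-15 J

λ = h/√(2mKE)
λ = (6.626 × 10^-34 J·s) / √(2 × 3.34 × 10^-27 kg × 4.144 × 10^-15 J)
λ = 1.26 × 10^-13 m

Comparison:
- Atomic scale (10⁻¹⁰ m): λ is 0.0013× this size
- Nuclear scale (10⁻¹⁵ m): λ is 1.3e+02× this size

The wavelength is between nuclear and atomic scales.

This wavelength is appropriate for probing atomic structure but too large for nuclear physics experiments.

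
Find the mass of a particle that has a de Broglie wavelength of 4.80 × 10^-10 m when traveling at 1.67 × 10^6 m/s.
8.27 × 10^-31 kg

From the de Broglie relation λ = h/(mv), we solve for m:

m = h/(λv)
m = (6.626 × 10^-34 J·s) / (4.80 × 10^-10 m × 1.67 × 10^6 m/s)
m = 8.27 × 10^-31 kg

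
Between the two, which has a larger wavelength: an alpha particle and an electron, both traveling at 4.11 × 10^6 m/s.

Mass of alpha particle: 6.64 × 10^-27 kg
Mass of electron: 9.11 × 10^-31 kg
The electron has the longer wavelength.

Using λ = h/(mv), since both particles have the same velocity, the wavelength depends only on mass.

For alpha particle: λ₁ = h/(m₁v) = 2.43 × 10^-14 m
For electron: λ₂ = h/(m₂v) = 1.77 × 10^-10 m

Since λ ∝ 1/m at constant velocity, the lighter particle has the longer wavelength.

The electron has the longer de Broglie wavelength.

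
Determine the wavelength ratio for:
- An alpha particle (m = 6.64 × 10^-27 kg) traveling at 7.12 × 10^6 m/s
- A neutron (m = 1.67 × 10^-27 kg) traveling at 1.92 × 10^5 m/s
λ₁/λ₂ = 6.78 × 10^-3

Using λ = h/(mv):

λ₁ = h/(m₁v₁) = 1.40 × 10^-14 m
λ₂ = h/(m₂v₂) = 2.07 × 10^-12 m

Ratio λ₁/λ₂ = (m₂v₂)/(m₁v₁)
         = (1.67 × 10^-27 kg × 1.92 × 10^5 m/s) / (6.64 × 10^-27 kg × 7.12 × 10^6 m/s)
         = 6.78 × 10^-3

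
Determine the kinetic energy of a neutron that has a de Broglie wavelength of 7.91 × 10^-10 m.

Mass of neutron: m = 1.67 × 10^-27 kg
2.10 × 10^-22 J (or 1.31 × 10^-3 eV)

From λ = h/√(2mKE), we solve for KE:

λ² = h²/(2mKE)
KE = h²/(2mλ²)
KE = (6.626 × 10^-34 J·s)² / (2 × 1.67 × 10^-27 kg × (7.91 × 10^-10 m)²)
KE = 2.10 × 10^-22 J
KE = 1.31 × 10^-3 eV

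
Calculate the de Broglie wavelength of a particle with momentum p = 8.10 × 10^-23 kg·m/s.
8.18 × 10^-12 m

Using the de Broglie relation λ = h/p:

λ = h/p
λ = (6.626 × 10^-34 J·s) / (8.10 × 10^-23 kg·m/s)
λ = 8.18 × 10^-12 m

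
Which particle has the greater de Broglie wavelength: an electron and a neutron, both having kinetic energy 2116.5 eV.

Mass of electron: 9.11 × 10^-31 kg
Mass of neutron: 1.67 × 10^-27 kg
The electron has the longer wavelength.

Using λ = h/√(2mKE):

For electron: λ₁ = h/√(2m₁KE) = 2.67 × 10^-11 m
For neutron: λ₂ = h/√(2m₂KE) = 6.23 × 10^-13 m

Since λ ∝ 1/√m at constant kinetic energy, the lighter particle has the longer wavelength.

The electron has the longer de Broglie wavelength.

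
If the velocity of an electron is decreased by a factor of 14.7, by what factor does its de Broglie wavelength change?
The wavelength increases by a factor of 14.7.

From λ = h/(mv), the wavelength is inversely proportional to velocity:

λ ∝ 1/v

If v → v/14.7, then λ → 14.7λ

When velocity is decreased by a factor of 14.7, the wavelength increases by a factor of 14.7.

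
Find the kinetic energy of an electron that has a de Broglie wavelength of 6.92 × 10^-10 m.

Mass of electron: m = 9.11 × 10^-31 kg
5.03 × 10^-19 J (or 3.14 eV)

From λ = h/√(2mKE), we solve for KE:

λ² = h²/(2mKE)
KE = h²/(2mλ²)
KE = (6.626 × 10^-34 J·s)² / (2 × 9.11 × 10^-31 kg × (6.92 × 10^-10 m)²)
KE = 5.03 × 10^-19 J
KE = 3.14 eV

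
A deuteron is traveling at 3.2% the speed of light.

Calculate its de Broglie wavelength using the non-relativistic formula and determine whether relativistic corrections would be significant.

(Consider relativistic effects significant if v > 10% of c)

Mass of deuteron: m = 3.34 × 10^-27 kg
No, relativistic corrections are not needed.

Using the non-relativistic de Broglie formula λ = h/(mv):

v = 3.2% × c = 9.593 × 10^6 m/s

λ = h/(mv)
λ = (6.626 × 10^-34 J·s) / (3.34 × 10^-27 kg × 9.593 × 10^6 m/s)
λ = 2.07 × 10^-14 m

Since v = 3.2% of c < 10% of c, relativistic corrections are NOT significant and this non-relativistic result is a good approximation.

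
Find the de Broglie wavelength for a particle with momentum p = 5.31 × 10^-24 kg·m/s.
1.25 × 10^-10 m

Using the de Broglie relation λ = h/p:

λ = h/p
λ = (6.626 × 10^-34 J·s) / (5.31 × 10^-24 kg·m/s)
λ = 1.25 × 10^-10 m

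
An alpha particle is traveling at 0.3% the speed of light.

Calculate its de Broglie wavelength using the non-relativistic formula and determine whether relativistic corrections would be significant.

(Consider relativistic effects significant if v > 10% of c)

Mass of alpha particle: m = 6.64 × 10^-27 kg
No, relativistic corrections are not needed.

Using the non-relativistic de Broglie formula λ = h/(mv):

v = 0.3% × c = 8.994 × 10^5 m/s

λ = h/(mv)
λ = (6.626 × 10^-34 J·s) / (6.64 × 10^-27 kg × 8.994 × 10^5 m/s)
λ = 1.11 × 10^-13 m

Since v = 0.3% of c < 10% of c, relativistic corrections are NOT significant and this non-relativistic result is a good approximation.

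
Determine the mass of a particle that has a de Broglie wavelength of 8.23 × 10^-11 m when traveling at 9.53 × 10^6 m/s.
8.45 × 10^-31 kg

From the de Broglie relation λ = h/(mv), we solve for m:

m = h/(λv)
m = (6.626 × 10^-34 J·s) / (8.23 × 10^-11 m × 9.53 × 10^6 m/s)
m = 8.45 × 10^-31 kg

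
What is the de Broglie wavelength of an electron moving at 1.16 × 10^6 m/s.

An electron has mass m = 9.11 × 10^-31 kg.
6.27 × 10^-10 m

Using the de Broglie relation λ = h/(mv):

λ = h/(mv)
λ = (6.626 × 10^-34 J·s) / (9.11 × 10^-31 kg × 1.16 × 10^6 m/s)
λ = 6.27 × 10^-10 m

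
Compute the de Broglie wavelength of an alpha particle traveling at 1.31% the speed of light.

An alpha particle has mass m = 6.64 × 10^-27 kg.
2.54 × 10^-14 m

Using the de Broglie relation λ = h/(mv):

v = 1.31% × c = 3.927 × 10^6 m/s

λ = h/(mv)
λ = (6.626 × 10^-34 J·s) / (6.64 × 10^-27 kg × 3.927 × 10^6 m/s)
λ = 2.54 × 10^-14 m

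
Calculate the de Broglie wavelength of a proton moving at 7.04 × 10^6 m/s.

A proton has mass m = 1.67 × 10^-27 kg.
5.64 × 10^-14 m

Using the de Broglie relation λ = h/(mv):

λ = h/(mv)
λ = (6.626 × 10^-34 J·s) / (1.67 × 10^-27 kg × 7.04 × 10^6 m/s)
λ = 5.64 × 10^-14 m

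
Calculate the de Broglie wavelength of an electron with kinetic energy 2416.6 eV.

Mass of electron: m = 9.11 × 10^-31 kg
2.49 × 10^-11 m

Using λ = h/√(2mKE):

First convert KE to Joules: KE = 2416.6 eV = 3.872 × 10^-16 J

λ = h/√(2mKE)
λ = (6.626 × 10^-34 J·s) / √(2 × 9.11 × 10^-31 kg × 3.872 × 10^-16 J)
λ = 2.49 × 10^-11 m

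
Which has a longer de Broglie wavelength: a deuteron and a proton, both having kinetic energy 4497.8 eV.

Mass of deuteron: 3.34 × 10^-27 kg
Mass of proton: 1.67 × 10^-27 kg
The proton has the longer wavelength.

Using λ = h/√(2mKE):

For deuteron: λ₁ = h/√(2m₁KE) = 3.02 × 10^-13 m
For proton: λ₂ = h/√(2m₂KE) = 4.27 × 10^-13 m

Since λ ∝ 1/√m at constant kinetic energy, the lighter particle has the longer wavelength.

The proton has the longer de Broglie wavelength.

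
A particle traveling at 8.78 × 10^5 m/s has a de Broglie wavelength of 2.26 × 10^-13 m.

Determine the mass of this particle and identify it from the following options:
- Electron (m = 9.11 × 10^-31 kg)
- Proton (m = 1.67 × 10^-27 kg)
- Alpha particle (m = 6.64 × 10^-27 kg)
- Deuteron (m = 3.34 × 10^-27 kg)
The particle is a deuteron.

From λ = h/(mv), solve for mass:

m = h/(λv)
m = (6.626 × 10^-34 J·s) / (2.26 × 10^-13 m × 8.78 × 10^5 m/s)
m = 3.34 × 10^-27 kg

Comparing with the listed masses, this is closest to a deuteron.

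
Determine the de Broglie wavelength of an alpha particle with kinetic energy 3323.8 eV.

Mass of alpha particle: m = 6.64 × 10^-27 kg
2.49 × 10^-13 m

Using λ = h/√(2mKE):

First convert KE to Joules: KE = 3323.8 eV = 5.325 × 10^-16 J

λ = h/√(2mKE)
λ = (6.626 × 10^-34 J·s) / √(2 × 6.64 × 10^-27 kg × 5.325 × 10^-16 J)
λ = 2.49 × 10^-13 m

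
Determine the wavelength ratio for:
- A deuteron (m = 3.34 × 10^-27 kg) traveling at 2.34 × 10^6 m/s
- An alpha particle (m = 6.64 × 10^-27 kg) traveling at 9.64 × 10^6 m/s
λ₁/λ₂ = 8.19

Using λ = h/(mv):

λ₁ = h/(m₁v₁) = 8.48 × 10^-14 m
λ₂ = h/(m₂v₂) = 1.04 × 10^-14 m

Ratio λ₁/λ₂ = (m₂v₂)/(m₁v₁)
         = (6.64 × 10^-27 kg × 9.64 × 10^6 m/s) / (3.34 × 10^-27 kg × 2.34 × 10^6 m/s)
         = 8.19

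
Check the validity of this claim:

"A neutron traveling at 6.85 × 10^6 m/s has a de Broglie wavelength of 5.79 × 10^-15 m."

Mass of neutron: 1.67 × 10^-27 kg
False

The claim is incorrect.

Using λ = h/(mv):
λ = (6.626 × 10^-34 J·s) / (1.67 × 10^-27 kg × 6.85 × 10^6 m/s)
λ = 5.79 × 10^-14 m

The actual wavelength differs from the claimed 5.79 × 10^-15 m.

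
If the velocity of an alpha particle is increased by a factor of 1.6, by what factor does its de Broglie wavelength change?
The wavelength decreases by a factor of 1.6.

From λ = h/(mv), the wavelength is inversely proportional to velocity:

λ ∝ 1/v

If v → 1.6v, then λ → λ/1.6

When velocity is increased by a factor of 1.6, the wavelength decreases by a factor of 1.6.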